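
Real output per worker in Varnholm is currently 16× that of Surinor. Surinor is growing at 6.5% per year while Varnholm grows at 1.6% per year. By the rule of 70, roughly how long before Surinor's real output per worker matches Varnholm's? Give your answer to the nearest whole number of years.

roughly 57 years

The growth-rate gap is 6.5% − 1.6% = 4.9 percentage points.
So the ratio between them halves every 70/4.9 ≈ 14.29 years.
A 16× gap closes after 4 halvings: 4 × 14.29 ≈ 57 years.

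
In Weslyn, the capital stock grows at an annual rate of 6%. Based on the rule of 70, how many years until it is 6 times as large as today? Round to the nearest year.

At 6% it doubles every 70/6 ≈ 11.67 years.
6× is log₂ 6 ≈ 2.58 doublings, so ≈ 2.58 × 11.67 = 30 years.

approximately 30 years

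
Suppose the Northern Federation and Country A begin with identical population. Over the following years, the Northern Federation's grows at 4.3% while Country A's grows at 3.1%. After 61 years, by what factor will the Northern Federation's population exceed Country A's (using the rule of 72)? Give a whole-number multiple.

approximately 2 times

Only the 1.2-point difference matters.
72/1.2 ≈ 60.00 years per doubling of the ratio; 61 years gives 1.02 doublings, so ≈ 2×.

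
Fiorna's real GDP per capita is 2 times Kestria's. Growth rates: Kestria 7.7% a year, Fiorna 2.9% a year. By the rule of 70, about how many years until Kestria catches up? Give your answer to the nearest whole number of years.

about 15 years

What matters is the difference: 4.8 pp.
Rule of 70 on the gap: the ratio halves every 70/4.8 ≈ 14.58 years.
A 2 times gap closes after 1 halving: 1 × 14.58 ≈ 15 years.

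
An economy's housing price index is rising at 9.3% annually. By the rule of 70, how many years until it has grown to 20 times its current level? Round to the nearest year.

33 years

At 9.3% it doubles every 70/9.3 ≈ 7.53 years.
20× is log₂ 20 ≈ 4.32 doublings, so ≈ 4.32 × 7.53 = 33 years.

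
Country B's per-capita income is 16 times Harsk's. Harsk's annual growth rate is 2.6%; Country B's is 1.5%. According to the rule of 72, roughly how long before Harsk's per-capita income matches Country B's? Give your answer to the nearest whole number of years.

What matters is the difference: 1.1 pp.
Rule of 72 on the gap: the ratio halves every 72/1.1 ≈ 65.45 years.
A 16 times gap closes after 4 halvings: 4 × 65.45 ≈ 262 years.

approximately 262 years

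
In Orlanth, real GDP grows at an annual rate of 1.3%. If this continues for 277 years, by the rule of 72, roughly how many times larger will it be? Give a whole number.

about 32 times

72/1.3 ≈ 55.38 years per doubling.
277 years fits 5 doublings: 2^5 = 32.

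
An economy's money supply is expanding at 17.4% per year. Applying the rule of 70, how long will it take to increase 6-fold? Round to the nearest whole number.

around 10 years

One doubling takes 70/17.4 = 4.02 years.
6× is log₂ 6 ≈ 2.58 doublings, so ≈ 2.58 × 4.02 = 10 years.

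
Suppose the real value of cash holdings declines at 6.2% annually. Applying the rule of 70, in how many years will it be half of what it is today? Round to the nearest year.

Falling at 6.2%, it halves about every 70/6.2 = 11.29 years.

about 11 years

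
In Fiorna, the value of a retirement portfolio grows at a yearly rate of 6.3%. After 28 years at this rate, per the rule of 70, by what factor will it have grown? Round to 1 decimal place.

Doubling time ≈ 70/6.3 = 11.11 years.
28 years / 11.11 ≈ 2.52 doublings → factor 2^2.52 ≈ 5.7.

approximately 5.7 times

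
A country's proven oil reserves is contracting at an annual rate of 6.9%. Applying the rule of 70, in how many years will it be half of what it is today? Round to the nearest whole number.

approximately 10 years

Falling at 6.9%, it halves about every 70/6.9 = 10.14 years.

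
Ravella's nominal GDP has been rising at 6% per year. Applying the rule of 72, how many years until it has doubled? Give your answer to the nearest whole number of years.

≈ 12 years

At 6%, doubling takes about 72/6 = 12.00 years.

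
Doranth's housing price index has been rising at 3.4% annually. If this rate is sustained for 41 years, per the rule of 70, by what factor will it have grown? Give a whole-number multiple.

70/3.4 ≈ 20.59 years per doubling.
41 years fits 2 doublings: 2^2 = 4.

4 times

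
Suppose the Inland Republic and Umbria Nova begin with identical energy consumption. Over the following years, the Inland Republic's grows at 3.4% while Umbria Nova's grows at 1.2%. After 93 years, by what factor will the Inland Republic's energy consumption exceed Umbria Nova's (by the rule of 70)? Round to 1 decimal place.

roughly 7.6 times

Rate gap = 3.4% − 1.2% = 2.2 points.
The ratio doubles every 70/2.2 ≈ 31.82 years.
93/31.82 ≈ 2.92 doublings → ratio ≈ 2^2.92 ≈ 7.6.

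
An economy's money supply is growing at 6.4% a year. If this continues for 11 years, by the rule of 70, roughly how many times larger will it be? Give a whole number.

At 6.4% one doubling takes ≈ 10.94 years; 11 years is 1 of them, so ×2.

around 2 times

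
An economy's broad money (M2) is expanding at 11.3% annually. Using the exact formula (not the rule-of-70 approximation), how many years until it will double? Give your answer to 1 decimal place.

6.5 years

t = ln(2) / ln(1 + 0.113) = 0.6931 / 0.107059 ≈ 6.47.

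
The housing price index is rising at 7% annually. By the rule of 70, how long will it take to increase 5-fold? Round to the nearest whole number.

roughly 23 years

At 7% it doubles every 70/7 ≈ 10.00 years.
Reaching 5× takes log₂(5) ≈ 2.32 doublings.
2.32 × 10.00 ≈ 23 years.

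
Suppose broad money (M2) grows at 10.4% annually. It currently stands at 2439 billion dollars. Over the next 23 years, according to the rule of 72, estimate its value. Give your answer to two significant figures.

It doubles every 72/10.4 ≈ 6.92 years, so 23 years is 3.32 doublings.
2^3.32 ≈ 9.99; 2439 × 9.99 ≈ 24000 billion dollars.

roughly 24000 billion dollars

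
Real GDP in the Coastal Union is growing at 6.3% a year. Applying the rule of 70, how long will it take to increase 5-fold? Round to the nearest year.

≈ 26 years

One doubling takes 70/6.3 = 11.11 years.
5× is log₂ 5 ≈ 2.32 doublings, so ≈ 2.32 × 11.11 = 26 years.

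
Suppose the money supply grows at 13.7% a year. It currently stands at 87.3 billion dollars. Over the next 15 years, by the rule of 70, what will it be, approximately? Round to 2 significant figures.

Doubling time ≈ 70/13.7 = 5.11 years.
15 years is 15/5.11 ≈ 2.94 doublings, a factor of 2^2.94 ≈ 7.67.
87.3 × 7.67 ≈ 670 billion dollars.

roughly 670 billion dollars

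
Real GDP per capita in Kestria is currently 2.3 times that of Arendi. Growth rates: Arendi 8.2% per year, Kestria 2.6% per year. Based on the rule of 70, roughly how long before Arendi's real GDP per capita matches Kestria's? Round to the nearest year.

The growth-rate gap is 8.2% − 2.6% = 5.6 percentage points.
So the ratio between them halves every 70/5.6 ≈ 12.50 years.
A 2.3 times gap takes log₂(2.3) ≈ 1.20 halvings to close: 1.20 × 12.50 ≈ 15 years.

15 years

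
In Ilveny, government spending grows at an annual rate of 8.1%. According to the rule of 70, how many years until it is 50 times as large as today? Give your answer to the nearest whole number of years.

Doubling time ≈ 70/8.1 = 8.64 years.
Reaching 50× takes log₂(50) ≈ 5.64 doublings.
5.64 × 8.64 ≈ 49 years.

roughly 49 years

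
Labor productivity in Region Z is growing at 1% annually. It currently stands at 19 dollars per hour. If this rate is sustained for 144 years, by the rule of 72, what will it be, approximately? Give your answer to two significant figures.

Doubling time ≈ 72/1 = 72.00 years.
144 years is 144/72.00 ≈ 2.00 doublings, a factor of 2^2.00 ≈ 4.00.
19 × 4.00 ≈ 76 dollars per hour.

approximately 76 dollars per hour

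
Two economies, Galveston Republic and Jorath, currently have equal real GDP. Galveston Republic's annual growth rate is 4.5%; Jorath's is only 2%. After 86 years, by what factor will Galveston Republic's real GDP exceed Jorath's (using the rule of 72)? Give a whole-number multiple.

Rate gap = 4.5% − 2% = 2.5 points.
The ratio doubles every 72/2.5 ≈ 28.80 years.
86/28.80 ≈ 2.99 doublings → ratio ≈ 2^2.99 ≈ 8.

about 8 times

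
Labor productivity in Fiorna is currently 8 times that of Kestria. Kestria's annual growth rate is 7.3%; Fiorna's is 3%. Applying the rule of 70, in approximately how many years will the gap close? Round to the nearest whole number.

roughly 49 years

What matters is the difference: 4.3 pp.
Rule of 70 on the gap: the ratio halves every 70/4.3 ≈ 16.28 years.
An 8 times gap closes after 3 halvings: 3 × 16.28 ≈ 49 years.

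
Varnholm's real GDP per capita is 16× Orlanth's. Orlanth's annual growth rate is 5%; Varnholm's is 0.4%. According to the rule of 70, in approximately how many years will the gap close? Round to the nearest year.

Orlanth gains on Varnholm at 5% − 0.4% = 4.6 points a year.
At that relative rate the gap halves every 70/4.6 ≈ 15.22 years.
A 16× gap closes after 4 halvings: 4 × 15.22 ≈ 61 years.

roughly 61 years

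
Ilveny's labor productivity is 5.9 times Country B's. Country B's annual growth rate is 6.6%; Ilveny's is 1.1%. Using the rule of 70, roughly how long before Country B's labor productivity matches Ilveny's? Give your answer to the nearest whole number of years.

approximately 33 years

The growth-rate gap is 6.6% − 1.1% = 5.5 percentage points.
So the ratio between them halves every 70/5.5 ≈ 12.73 years.
A 5.9 times gap takes log₂(5.9) ≈ 2.56 halvings to close: 2.56 × 12.73 ≈ 33 years.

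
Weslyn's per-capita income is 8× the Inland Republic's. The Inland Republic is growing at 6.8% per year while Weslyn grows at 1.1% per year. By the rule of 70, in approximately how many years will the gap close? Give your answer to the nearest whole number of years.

the Inland Republic gains on Weslyn at 6.8% − 1.1% = 5.7 points a year.
At that relative rate the gap halves every 70/5.7 ≈ 12.28 years.
An 8× gap closes after 3 halvings: 3 × 12.28 ≈ 37 years.

around 37 years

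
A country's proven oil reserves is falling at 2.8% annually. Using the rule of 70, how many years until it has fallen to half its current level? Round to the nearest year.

The rule works in reverse for decay: 70/2.8 ≈ 25.00 years to halve.

around 25 years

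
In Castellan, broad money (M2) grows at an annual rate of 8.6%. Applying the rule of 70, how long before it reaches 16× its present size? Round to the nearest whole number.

roughly 33 years

One doubling takes 70/8.6 = 8.14 years.
16× is 4 doublings, so 4 × 8.14 ≈ 33 years.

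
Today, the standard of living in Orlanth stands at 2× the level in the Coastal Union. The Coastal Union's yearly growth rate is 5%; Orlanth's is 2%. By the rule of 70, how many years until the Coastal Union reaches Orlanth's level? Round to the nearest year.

the Coastal Union gains on Orlanth at 5% − 2% = 3 points a year.
At that relative rate the gap halves every 70/3 ≈ 23.33 years.
A 2× gap closes after 1 halving: 1 × 23.33 ≈ 23 years.

approximately 23 years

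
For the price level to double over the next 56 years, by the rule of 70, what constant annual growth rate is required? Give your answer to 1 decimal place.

70 / 56 ≈ 1.25, so about 1.3% a year.

1.3%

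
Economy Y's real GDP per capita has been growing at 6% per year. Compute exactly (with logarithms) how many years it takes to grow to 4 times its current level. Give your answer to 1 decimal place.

t = ln(4) / ln(1 + 0.06) = 1.3863 / 0.058269 ≈ 23.79.

23.8 years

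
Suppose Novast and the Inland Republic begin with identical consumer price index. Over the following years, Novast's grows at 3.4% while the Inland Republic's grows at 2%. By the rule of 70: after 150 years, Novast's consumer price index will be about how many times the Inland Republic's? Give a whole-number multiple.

≈ 8 times

Novast pulls ahead at 1.4 pp per year, so the ratio doubles every 70/1.4 ≈ 50.00 years.
In 150 years that's 3.00 doublings: 2^3.00 ≈ 8.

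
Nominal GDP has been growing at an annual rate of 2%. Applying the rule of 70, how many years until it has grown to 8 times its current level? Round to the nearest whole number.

about 105 years

Doubling time ≈ 70/2 = 35.00 years.
8× is 3 doublings, so 3 × 35.00 ≈ 105 years.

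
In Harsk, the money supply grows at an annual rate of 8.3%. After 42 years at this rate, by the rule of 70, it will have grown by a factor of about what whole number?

At 8.3% one doubling takes ≈ 8.43 years; 42 years is 5 of them, so ×32.

about 32 times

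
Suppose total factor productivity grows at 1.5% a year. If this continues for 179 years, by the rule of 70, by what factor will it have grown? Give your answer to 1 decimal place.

Doubles every ≈ 46.67 years (70/1.5).
179 years is 3.84 doublings; 2^3.84 ≈ 14.3×.

approximately 14.3 times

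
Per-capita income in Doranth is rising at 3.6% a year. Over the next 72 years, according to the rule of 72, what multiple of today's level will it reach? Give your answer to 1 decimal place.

around 12.1 times

Doubling time ≈ 72/3.6 = 20.00 years.
72 years / 20.00 ≈ 3.60 doublings → factor 2^3.60 ≈ 12.1.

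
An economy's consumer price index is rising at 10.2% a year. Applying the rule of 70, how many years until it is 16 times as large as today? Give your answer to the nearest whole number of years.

27 years

At 10.2% it doubles every 70/10.2 ≈ 6.86 years.
16 = 2^4, so 4 doublings → 27 years.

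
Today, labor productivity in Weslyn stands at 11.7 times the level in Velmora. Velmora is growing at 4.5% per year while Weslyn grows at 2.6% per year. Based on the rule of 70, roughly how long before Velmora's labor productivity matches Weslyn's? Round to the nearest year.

The growth-rate gap is 4.5% − 2.6% = 1.9 percentage points.
So the ratio between them halves every 70/1.9 ≈ 36.84 years.
An 11.7 times gap takes log₂(11.7) ≈ 3.55 halvings to close: 3.55 × 36.84 ≈ 131 years.

about 131 years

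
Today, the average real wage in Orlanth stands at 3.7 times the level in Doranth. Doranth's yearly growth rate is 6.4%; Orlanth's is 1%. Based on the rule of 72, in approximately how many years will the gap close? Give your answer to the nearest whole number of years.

The growth-rate gap is 6.4% − 1% = 5.4 percentage points.
So the ratio between them halves every 72/5.4 ≈ 13.33 years.
A 3.7 times gap takes log₂(3.7) ≈ 1.89 halvings to close: 1.89 × 13.33 ≈ 25 years.

around 25 years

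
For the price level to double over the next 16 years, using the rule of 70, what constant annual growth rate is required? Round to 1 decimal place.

70 / 16 ≈ 4.38, so about 4.4% a year.

4.4%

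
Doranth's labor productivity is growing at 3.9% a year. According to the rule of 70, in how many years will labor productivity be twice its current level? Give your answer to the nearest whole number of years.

18 years

At 3.9%, doubling takes about 70/3.9 = 17.95 years.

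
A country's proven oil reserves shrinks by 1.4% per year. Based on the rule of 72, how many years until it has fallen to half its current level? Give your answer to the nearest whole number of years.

51 years

Halving time ≈ 72 / 1.4 = 51.43 → 51 years.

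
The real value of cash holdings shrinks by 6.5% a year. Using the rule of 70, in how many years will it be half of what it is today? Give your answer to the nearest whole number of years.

The rule works in reverse for decay: 70/6.5 ≈ 10.77 years to halve.

around 11 years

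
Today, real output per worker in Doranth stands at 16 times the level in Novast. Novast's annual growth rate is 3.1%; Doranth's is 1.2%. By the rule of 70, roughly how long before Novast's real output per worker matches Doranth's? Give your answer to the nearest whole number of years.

The growth-rate gap is 3.1% − 1.2% = 1.9 percentage points.
So the ratio between them halves every 70/1.9 ≈ 36.84 years.
A 16 times gap closes after 4 halvings: 4 × 36.84 ≈ 147 years.

around 147 years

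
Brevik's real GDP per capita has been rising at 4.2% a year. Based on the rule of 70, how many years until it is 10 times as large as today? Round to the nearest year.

about 55 years

One doubling takes 70/4.2 = 16.67 years.
10× is log₂ 10 ≈ 3.32 doublings, so ≈ 3.32 × 16.67 = 55 years.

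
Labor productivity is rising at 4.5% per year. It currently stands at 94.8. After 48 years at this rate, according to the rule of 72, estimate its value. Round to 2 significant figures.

Doubling time ≈ 72/4.5 = 16.00 years.
48 years is 48/16.00 ≈ 3.00 doublings, a factor of 2^3.00 ≈ 8.00.
94.8 × 8.00 ≈ 760.

roughly 760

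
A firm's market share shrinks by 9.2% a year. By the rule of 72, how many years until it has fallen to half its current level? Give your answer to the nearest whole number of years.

≈ 8 years

Falling at 9.2%, it halves about every 72/9.2 = 7.83 years.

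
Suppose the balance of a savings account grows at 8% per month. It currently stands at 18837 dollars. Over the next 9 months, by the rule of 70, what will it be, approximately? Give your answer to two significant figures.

approximately 38000 dollars

It doubles every 70/8 ≈ 8.75 months, so 9 months is 1.03 doublings.
2^1.03 ≈ 2.04; 18837 × 2.04 ≈ 38000 dollars.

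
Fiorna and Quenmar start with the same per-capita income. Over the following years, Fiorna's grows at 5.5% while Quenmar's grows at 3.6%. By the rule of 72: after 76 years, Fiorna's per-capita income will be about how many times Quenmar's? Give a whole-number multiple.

around 4 times

Fiorna pulls ahead at 1.9 pp per year, so the ratio doubles every 72/1.9 ≈ 37.89 years.
In 76 years that's 2.01 doublings: 2^2.01 ≈ 4.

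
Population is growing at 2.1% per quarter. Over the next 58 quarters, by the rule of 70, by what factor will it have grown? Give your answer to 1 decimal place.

≈ 3.3 times

Doubles every ≈ 33.33 quarters (70/2.1).
58 quarters is 1.74 doublings; 2^1.74 ≈ 3.3×.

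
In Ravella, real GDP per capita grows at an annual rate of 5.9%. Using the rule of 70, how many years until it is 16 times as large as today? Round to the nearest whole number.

Doubling time ≈ 70/5.9 = 11.86 years.
16 = 2^4, so 4 doublings → 47 years.

approximately 47 years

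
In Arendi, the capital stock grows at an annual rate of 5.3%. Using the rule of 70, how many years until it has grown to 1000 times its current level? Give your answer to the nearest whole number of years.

One doubling takes 70/5.3 = 13.21 years.
1000× is log₂ 1000 ≈ 9.97 doublings, so ≈ 9.97 × 13.21 = 132 years.

approximately 132 years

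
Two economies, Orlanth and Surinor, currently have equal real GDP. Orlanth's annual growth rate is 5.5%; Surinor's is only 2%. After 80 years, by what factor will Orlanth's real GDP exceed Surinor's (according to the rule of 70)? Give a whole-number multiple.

around 16 times

Rate gap = 5.5% − 2% = 3.5 points.
The ratio doubles every 70/3.5 ≈ 20.00 years.
80/20.00 ≈ 4.00 doublings → ratio ≈ 2^4.00 ≈ 16.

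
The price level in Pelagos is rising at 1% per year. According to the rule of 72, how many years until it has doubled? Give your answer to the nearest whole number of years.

At 1%, doubling takes about 72/1 = 72.00 years.

approximately 72 years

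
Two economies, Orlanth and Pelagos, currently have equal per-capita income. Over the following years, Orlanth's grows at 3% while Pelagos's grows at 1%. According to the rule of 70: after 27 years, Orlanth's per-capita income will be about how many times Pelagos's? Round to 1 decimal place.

approximately 1.7 times

Rate gap = 3% − 1% = 2 points.
The ratio doubles every 70/2 ≈ 35.00 years.
27/35.00 ≈ 0.77 doublings → ratio ≈ 2^0.77 ≈ 1.7.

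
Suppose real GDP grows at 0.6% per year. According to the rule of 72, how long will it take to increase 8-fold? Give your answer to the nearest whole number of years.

≈ 360 years

At 0.6% it doubles every 72/0.6 ≈ 120.00 years.
8× is 3 doublings, so 3 × 120.00 ≈ 360 years.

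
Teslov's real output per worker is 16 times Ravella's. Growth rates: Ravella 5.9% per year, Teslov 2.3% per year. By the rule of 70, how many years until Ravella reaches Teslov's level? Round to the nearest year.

What matters is the difference: 3.6 pp.
Rule of 70 on the gap: the ratio halves every 70/3.6 ≈ 19.44 years.
A 16 times gap closes after 4 halvings: 4 × 19.44 ≈ 78 years.

78 years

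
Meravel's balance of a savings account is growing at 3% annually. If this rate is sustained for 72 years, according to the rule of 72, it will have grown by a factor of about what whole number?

8 times

Doubling time ≈ 72/3 = 24.00 years.
72/24.00 ≈ 3 doublings, so about 2^3 = 8×.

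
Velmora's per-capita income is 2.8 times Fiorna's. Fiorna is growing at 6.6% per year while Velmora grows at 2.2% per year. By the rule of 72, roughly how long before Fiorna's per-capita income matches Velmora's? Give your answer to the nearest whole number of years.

What matters is the difference: 4.4 pp.
Rule of 72 on the gap: the ratio halves every 72/4.4 ≈ 16.36 years.
A 2.8 times gap takes log₂(2.8) ≈ 1.49 halvings to close: 1.49 × 16.36 ≈ 24 years.

approximately 24 years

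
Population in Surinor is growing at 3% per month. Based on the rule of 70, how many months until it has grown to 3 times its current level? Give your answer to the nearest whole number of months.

Doubling time ≈ 70/3 = 23.33 months.
Reaching 3× takes log₂(3) ≈ 1.58 doublings.
1.58 × 23.33 ≈ 37 months.

roughly 37 months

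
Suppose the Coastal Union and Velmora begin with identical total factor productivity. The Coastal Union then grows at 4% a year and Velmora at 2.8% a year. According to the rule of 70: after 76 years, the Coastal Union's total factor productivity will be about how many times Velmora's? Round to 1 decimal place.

about 2.5 times

the Coastal Union pulls ahead at 1.2 pp per year, so the ratio doubles every 70/1.2 ≈ 58.33 years.
In 76 years that's 1.30 doublings: 2^1.30 ≈ 2.5.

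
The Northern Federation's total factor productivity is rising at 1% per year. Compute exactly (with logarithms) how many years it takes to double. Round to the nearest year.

t = ln(2) / ln(1 + 0.01) = 0.6931 / 0.009950 ≈ 69.66.
≈ 70 years.

70 years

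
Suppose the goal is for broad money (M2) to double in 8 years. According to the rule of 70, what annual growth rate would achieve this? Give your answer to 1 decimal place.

approximately 8.8%

70 / 8 ≈ 8.75, so about 8.8% annually.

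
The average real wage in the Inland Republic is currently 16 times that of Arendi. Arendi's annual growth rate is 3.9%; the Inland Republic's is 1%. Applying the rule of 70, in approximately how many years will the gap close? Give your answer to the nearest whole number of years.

roughly 97 years

Arendi gains on the Inland Republic at 3.9% − 1% = 2.9 points a year.
At that relative rate the gap halves every 70/2.9 ≈ 24.14 years.
A 16 times gap closes after 4 halvings: 4 × 24.14 ≈ 97 years.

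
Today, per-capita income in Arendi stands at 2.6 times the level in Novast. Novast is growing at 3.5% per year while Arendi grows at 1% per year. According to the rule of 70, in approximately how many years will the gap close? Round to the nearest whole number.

The growth-rate gap is 3.5% − 1% = 2.5 percentage points.
So the ratio between them halves every 70/2.5 ≈ 28.00 years.
A 2.6 times gap takes log₂(2.6) ≈ 1.38 halvings to close: 1.38 × 28.00 ≈ 39 years.

around 39 years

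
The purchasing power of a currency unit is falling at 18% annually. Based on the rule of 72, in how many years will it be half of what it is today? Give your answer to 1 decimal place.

around 4.0 years

Falling at 18%, it halves about every 72/18 = 4.00 years.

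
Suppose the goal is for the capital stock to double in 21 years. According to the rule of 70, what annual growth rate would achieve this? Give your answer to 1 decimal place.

around 3.3%

70 / 21 ≈ 3.33, so about 3.3% a year.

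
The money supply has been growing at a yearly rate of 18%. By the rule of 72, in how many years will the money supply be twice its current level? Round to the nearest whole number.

72/18 ≈ 4.00, so it doubles roughly every 4 years.

about 4 years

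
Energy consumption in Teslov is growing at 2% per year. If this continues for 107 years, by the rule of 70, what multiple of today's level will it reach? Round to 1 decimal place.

roughly 8.3 times

Doubling time ≈ 70/2 = 35.00 years.
107 years / 35.00 ≈ 3.06 doublings → factor 2^3.06 ≈ 8.3.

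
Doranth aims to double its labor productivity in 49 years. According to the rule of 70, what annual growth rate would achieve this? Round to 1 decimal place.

roughly 1.4%

70 / 49 ≈ 1.43, so about 1.4% a year.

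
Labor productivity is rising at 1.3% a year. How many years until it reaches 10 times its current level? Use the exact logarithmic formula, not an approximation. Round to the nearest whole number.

178 years

t = ln(10) / ln(1 + 0.013) = 2.3026 / 0.012916 ≈ 178.28.
≈ 178 years.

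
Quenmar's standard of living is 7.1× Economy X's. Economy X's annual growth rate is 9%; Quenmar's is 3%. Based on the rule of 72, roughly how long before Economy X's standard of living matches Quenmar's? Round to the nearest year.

roughly 34 years

The growth-rate gap is 9% − 3% = 6 percentage points.
So the ratio between them halves every 72/6 ≈ 12.00 years.
A 7.1× gap takes log₂(7.1) ≈ 2.83 halvings to close: 2.83 × 12.00 ≈ 34 years.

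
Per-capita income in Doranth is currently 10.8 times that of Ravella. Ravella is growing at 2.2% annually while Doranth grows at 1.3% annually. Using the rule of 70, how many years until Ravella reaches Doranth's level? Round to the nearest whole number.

267 years

The growth-rate gap is 2.2% − 1.3% = 0.9 percentage points.
So the ratio between them halves every 70/0.9 ≈ 77.78 years.
A 10.8 times gap takes log₂(10.8) ≈ 3.43 halvings to close: 3.43 × 77.78 ≈ 267 years.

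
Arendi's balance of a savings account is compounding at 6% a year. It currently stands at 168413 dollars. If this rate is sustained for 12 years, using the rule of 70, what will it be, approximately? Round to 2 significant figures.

Doubling time ≈ 70/6 = 11.67 years.
12 years is 12/11.67 ≈ 1.03 doublings, a factor of 2^1.03 ≈ 2.04.
168413 × 2.04 ≈ 340000 dollars.

around 340000 dollars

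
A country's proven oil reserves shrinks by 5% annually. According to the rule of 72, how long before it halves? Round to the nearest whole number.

around 14 years

The rule works in reverse for decay: 72/5 ≈ 14.40 years to halve.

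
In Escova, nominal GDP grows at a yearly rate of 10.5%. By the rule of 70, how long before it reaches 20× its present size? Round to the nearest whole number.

29 years

At 10.5% it doubles every 70/10.5 ≈ 6.67 years.
20× is log₂ 20 ≈ 4.32 doublings, so ≈ 4.32 × 6.67 = 29 years.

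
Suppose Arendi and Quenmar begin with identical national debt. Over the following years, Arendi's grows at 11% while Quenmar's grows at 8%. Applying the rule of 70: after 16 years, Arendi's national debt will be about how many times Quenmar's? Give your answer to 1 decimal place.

Only the 3-point difference matters.
70/3 ≈ 23.33 years per doubling of the ratio; 16 years gives 0.69 doublings, so ≈ 1.6×.

approximately 1.6 times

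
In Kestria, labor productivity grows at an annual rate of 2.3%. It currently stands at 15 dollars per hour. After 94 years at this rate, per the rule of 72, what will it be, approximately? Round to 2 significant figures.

≈ 120 dollars per hour

It doubles every 72/2.3 ≈ 31.30 years, so 94 years is 3.00 doublings.
2^3.00 ≈ 8.00; 15 × 8.00 ≈ 120 dollars per hour.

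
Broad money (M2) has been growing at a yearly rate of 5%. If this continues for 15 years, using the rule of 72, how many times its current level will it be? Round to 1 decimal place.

roughly 2.1 times

Doubling time ≈ 72/5 = 14.40 years.
15 years / 14.40 ≈ 1.04 doublings → factor 2^1.04 ≈ 2.1.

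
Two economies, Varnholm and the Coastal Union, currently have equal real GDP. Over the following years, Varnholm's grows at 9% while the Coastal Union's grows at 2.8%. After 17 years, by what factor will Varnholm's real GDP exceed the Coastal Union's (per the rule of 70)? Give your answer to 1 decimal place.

≈ 2.8 times

Only the 6.2-point difference matters.
70/6.2 ≈ 11.29 years per doubling of the ratio; 17 years gives 1.51 doublings, so ≈ 2.8×.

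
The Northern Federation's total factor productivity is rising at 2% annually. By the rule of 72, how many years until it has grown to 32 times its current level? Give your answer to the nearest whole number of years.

At 2% it doubles every 72/2 ≈ 36.00 years.
Getting to 32× needs 5 doublings: 5 × 36.00 ≈ 180 years.

approximately 180 years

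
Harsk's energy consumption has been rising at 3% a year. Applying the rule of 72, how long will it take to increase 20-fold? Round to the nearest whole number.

about 104 years

At 3% it doubles every 72/3 ≈ 24.00 years.
20× is log₂ 20 ≈ 4.32 doublings, so ≈ 4.32 × 24.00 = 104 years.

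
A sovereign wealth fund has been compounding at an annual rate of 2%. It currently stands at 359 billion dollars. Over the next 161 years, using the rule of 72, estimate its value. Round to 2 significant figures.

about 8000 billion dollars

It doubles every 72/2 ≈ 36.00 years, so 161 years is 4.47 doublings.
2^4.47 ≈ 22.16; 359 × 22.16 ≈ 8000 billion dollars.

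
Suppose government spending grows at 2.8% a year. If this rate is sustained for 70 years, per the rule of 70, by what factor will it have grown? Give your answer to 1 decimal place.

Doubling time ≈ 70/2.8 = 25.00 years.
70 years / 25.00 ≈ 2.80 doublings → factor 2^2.80 ≈ 7.0.

about 7.0 times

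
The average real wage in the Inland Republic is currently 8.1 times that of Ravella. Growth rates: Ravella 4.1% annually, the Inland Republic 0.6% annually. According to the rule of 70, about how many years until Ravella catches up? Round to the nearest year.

≈ 60 years

The growth-rate gap is 4.1% − 0.6% = 3.5 percentage points.
So the ratio between them halves every 70/3.5 ≈ 20.00 years.
An 8.1 times gap takes log₂(8.1) ≈ 3.02 halvings to close: 3.02 × 20.00 ≈ 60 years.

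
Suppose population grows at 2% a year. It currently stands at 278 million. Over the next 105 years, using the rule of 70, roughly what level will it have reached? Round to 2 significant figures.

≈ 2200 million

It doubles every 70/2 ≈ 35.00 years, so 105 years is 3.00 doublings.
2^3.00 ≈ 8.00; 278 × 8.00 ≈ 2200 million.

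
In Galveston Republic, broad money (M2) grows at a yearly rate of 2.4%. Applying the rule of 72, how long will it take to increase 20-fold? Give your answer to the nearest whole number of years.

about 130 years

One doubling takes 72/2.4 = 30.00 years.
Reaching 20× takes log₂(20) ≈ 4.32 doublings.
4.32 × 30.00 ≈ 130 years.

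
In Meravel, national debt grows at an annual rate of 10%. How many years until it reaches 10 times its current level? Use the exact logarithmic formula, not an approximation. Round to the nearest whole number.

24 years

t = ln(10) / ln(1 + 0.1) = 2.3026 / 0.095310 ≈ 24.16.
≈ 24 years.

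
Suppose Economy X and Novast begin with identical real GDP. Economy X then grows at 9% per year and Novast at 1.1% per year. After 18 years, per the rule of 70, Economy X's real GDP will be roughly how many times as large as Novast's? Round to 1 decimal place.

Economy X pulls ahead at 7.9 pp per year, so the ratio doubles every 70/7.9 ≈ 8.86 years.
In 18 years that's 2.03 doublings: 2^2.03 ≈ 4.1.

about 4.1 times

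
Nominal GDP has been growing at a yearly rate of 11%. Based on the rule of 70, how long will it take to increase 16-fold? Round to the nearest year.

One doubling takes 70/11 = 6.36 years.
16× is 4 doublings, so 4 × 6.36 ≈ 25 years.

around 25 years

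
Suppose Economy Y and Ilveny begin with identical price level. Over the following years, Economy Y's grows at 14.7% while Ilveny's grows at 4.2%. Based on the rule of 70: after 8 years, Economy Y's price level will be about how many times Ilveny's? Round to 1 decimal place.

≈ 2.3 times

Economy Y pulls ahead at 10.5 pp per year, so the ratio doubles every 70/10.5 ≈ 6.67 years.
In 8 years that's 1.20 doublings: 2^1.20 ≈ 2.3.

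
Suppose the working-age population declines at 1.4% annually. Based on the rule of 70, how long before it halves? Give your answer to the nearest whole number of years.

The rule works in reverse for decay: 70/1.4 ≈ 50.00 years to halve.

roughly 50 years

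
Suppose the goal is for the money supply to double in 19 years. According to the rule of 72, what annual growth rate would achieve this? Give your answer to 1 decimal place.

72 / 19 ≈ 3.79, so about 3.8% a year.

approximately 3.8%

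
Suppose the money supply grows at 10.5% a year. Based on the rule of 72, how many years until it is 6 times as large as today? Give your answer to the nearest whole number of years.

around 18 years

At 10.5% it doubles every 72/10.5 ≈ 6.86 years.
6× is log₂ 6 ≈ 2.58 doublings, so ≈ 2.58 × 6.86 = 18 years.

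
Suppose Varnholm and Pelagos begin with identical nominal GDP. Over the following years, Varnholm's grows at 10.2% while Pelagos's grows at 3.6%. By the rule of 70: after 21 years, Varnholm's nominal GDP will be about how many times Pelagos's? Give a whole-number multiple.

Varnholm pulls ahead at 6.6 pp per year, so the ratio doubles every 70/6.6 ≈ 10.61 years.
In 21 years that's 1.98 doublings: 2^1.98 ≈ 4.

4 times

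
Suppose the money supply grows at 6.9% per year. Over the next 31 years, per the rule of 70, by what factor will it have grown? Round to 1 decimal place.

Doubling time ≈ 70/6.9 = 10.14 years.
31 years / 10.14 ≈ 3.06 doublings → factor 2^3.06 ≈ 8.3.

approximately 8.3 times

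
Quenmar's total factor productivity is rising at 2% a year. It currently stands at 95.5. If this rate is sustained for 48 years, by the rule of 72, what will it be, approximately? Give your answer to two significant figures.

Doubling time ≈ 72/2 = 36.00 years.
48 years is 48/36.00 ≈ 1.33 doublings, a factor of 2^1.33 ≈ 2.51.
95.5 × 2.51 ≈ 240.

≈ 240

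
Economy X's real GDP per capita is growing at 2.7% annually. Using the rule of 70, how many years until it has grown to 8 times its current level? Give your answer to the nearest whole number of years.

about 78 years

At 2.7% it doubles every 70/2.7 ≈ 25.93 years.
8× is 3 doublings, so 3 × 25.93 ≈ 78 years.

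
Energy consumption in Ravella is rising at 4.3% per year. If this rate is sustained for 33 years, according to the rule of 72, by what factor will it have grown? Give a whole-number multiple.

At 4.3% one doubling takes ≈ 16.74 years; 33 years is 2 of them, so ×4.

≈ 4 times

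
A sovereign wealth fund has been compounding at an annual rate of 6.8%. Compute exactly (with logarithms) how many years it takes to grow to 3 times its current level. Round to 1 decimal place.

16.7 years

t = ln(3) / ln(1 + 0.068) = 1.0986 / 0.065788 ≈ 16.70.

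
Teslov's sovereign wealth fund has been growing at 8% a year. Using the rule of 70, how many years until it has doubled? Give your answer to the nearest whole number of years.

roughly 9 years

70/8 ≈ 8.75, so it doubles roughly every 9 years.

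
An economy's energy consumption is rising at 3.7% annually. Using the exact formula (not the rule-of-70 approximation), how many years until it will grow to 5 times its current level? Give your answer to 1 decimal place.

t = ln(5) / ln(1 + 0.037) = 1.6094 / 0.036332 ≈ 44.30.

44.3 years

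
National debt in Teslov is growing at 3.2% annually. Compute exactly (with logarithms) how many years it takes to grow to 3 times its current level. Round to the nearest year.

35 years

t = ln(3) / ln(1 + 0.032) = 1.0986 / 0.031499 ≈ 34.88.
≈ 35 years.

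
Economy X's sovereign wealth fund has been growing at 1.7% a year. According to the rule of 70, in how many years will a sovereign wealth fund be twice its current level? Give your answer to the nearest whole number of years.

70/1.7 ≈ 41.18, so it doubles roughly every 41 years.

around 41 years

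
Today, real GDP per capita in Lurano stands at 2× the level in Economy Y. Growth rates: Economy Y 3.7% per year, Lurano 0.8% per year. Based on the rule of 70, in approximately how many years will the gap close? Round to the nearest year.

What matters is the difference: 2.9 pp.
Rule of 70 on the gap: the ratio halves every 70/2.9 ≈ 24.14 years.
A 2× gap closes after 1 halving: 1 × 24.14 ≈ 24 years.

roughly 24 years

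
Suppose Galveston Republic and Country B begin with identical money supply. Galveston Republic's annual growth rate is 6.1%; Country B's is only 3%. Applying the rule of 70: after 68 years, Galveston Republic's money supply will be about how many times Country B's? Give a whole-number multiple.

≈ 8 times

Galveston Republic pulls ahead at 3.1 pp per year, so the ratio doubles every 70/3.1 ≈ 22.58 years.
In 68 years that's 3.01 doublings: 2^3.01 ≈ 8.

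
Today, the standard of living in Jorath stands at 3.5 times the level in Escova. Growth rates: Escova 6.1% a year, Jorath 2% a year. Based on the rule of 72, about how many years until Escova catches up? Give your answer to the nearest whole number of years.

Escova gains on Jorath at 6.1% − 2% = 4.1 points a year.
At that relative rate the gap halves every 72/4.1 ≈ 17.56 years.
A 3.5 times gap takes log₂(3.5) ≈ 1.81 halvings to close: 1.81 × 17.56 ≈ 32 years.

approximately 32 years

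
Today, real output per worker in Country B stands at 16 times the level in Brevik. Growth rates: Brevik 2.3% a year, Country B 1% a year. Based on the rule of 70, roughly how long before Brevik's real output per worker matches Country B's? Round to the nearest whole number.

What matters is the difference: 1.3 pp.
Rule of 70 on the gap: the ratio halves every 70/1.3 ≈ 53.85 years.
A 16 times gap closes after 4 halvings: 4 × 53.85 ≈ 215 years.

215 years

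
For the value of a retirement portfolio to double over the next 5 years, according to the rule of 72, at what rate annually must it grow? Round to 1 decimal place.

72 / 5 ≈ 14.40, so about 14.4% annually.

≈ 14.4% annually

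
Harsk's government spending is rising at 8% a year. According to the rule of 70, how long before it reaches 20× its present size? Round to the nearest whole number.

around 38 years

One doubling takes 70/8 = 8.75 years.
20× is log₂ 20 ≈ 4.32 doublings, so ≈ 4.32 × 8.75 = 38 years.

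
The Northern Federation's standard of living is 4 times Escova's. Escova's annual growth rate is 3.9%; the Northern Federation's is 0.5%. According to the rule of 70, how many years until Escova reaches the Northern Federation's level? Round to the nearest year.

The growth-rate gap is 3.9% − 0.5% = 3.4 percentage points.
So the ratio between them halves every 70/3.4 ≈ 20.59 years.
A 4 times gap closes after 2 halvings: 2 × 20.59 ≈ 41 years.

approximately 41 years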